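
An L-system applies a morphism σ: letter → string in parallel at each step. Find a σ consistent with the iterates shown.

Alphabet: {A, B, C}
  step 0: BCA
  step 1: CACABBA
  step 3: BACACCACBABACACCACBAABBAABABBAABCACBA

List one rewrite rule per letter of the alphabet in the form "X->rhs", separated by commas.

A->BA, B->CAC, C->AB

  step 0 ⇒ step 1: BCA ⇒ CAC·AB·BA
    A ↦ BA
    B ↦ CAC
    C ↦ AB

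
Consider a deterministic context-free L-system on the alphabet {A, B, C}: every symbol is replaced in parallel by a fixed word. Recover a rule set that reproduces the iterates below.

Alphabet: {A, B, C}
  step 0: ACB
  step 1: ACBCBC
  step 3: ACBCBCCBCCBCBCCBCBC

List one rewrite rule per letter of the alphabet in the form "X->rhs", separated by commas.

  step 0 ⇒ step 1: ACB ⇒ ACB·CB·C
    A ↦ ACB
    B ↦ C
    C ↦ CB

A->ACB, B->C, C->CB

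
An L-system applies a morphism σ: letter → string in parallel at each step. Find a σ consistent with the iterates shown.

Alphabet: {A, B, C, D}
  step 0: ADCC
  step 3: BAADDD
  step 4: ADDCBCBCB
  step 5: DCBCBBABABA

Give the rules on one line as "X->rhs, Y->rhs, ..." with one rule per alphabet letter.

  step 4 ⇒ step 5: ADDCBCBCB ⇒ D·CB·CB·B·A·B·A·B·A
    A ↦ D
    B ↦ A
    C ↦ B
    D ↦ CB

A->D, B->A, C->B, D->CB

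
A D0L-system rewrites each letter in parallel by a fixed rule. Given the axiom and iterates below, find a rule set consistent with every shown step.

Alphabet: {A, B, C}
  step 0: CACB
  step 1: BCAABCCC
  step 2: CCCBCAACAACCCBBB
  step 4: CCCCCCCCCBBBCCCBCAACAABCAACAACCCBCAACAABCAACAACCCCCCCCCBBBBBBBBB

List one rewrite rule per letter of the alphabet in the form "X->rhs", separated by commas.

  step 1 ⇒ step 2: BCAABCCC ⇒ CCC·B·CAA·CAA·CCC·B·B·B
    A ↦ CAA
    B ↦ CCC
    C ↦ B

A->CAA, B->CCC, C->B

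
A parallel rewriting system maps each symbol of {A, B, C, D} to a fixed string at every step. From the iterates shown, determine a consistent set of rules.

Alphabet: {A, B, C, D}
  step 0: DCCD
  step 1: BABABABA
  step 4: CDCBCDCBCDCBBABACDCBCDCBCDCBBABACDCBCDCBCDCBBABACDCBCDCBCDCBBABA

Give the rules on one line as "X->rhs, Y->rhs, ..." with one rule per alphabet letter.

  step 0 ⇒ step 1: DCCD ⇒ BA·BA·BA·BA
    C ↦ BA
    D ↦ BA
    A ↦ CB  (constrained at step 1)
    B ↦ CD  (constrained at step 1)

A->CB, B->CD, C->BA, D->BA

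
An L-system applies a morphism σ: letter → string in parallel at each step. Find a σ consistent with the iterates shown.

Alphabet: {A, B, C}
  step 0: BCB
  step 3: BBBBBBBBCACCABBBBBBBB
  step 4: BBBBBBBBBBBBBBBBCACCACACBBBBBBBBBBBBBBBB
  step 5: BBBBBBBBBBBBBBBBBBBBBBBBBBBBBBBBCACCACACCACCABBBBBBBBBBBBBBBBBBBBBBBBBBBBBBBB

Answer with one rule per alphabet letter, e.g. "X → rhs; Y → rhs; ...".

  step 4 ⇒ step 5: BBBBBBBBBBBBBBBBCACCACACBBBBBBBBBBBBBBBB ⇒ BB·BB·BB·BB·BB·BB·BB·BB·BB·BB·BB·BB·BB·BB·BB·BB·CA·C·CA·CA·C·CA·C·CA·BB·BB·BB·BB·BB·BB·BB·BB·BB·BB·BB·BB·BB·BB·BB·BB
    A ↦ C
    B ↦ BB
    C ↦ CA

A->C, B->BB, C->CA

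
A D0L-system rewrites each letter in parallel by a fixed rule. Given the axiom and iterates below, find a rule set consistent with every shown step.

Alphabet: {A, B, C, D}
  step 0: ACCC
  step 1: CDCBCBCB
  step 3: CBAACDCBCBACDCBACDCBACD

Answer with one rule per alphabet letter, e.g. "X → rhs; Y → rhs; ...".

A->CD, B->A, C->CB, D->BAC

  step 0 ⇒ step 1: ACCC ⇒ CD·CB·CB·CB
    A ↦ CD
    C ↦ CB
    B ↦ A  (constrained at step 1)
    D ↦ BAC  (constrained at step 1)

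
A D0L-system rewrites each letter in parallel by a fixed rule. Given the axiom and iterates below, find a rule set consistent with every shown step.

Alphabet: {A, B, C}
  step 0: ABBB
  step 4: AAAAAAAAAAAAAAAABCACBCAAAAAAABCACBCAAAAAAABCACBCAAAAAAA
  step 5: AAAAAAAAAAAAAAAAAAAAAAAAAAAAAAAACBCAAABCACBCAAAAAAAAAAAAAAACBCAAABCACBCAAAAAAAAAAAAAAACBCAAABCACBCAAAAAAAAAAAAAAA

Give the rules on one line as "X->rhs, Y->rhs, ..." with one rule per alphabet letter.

A->AA, B->C, C->BCA

  step 4 ⇒ step 5: AAAAAAAAAAAAAAAABCACBCAAAAAAABCACBCAAAAAAABCACBCAAAAAAA ⇒ AA·AA·AA·AA·AA·AA·AA·AA·AA·AA·AA·AA·AA·AA·AA·AA·C·BCA·AA·BCA·C·BCA·AA·AA·AA·AA·AA·AA·AA·C·BCA·AA·BCA·C·BCA·AA·AA·AA·AA·AA·AA·AA·C·BCA·AA·BCA·C·BCA·AA·AA·AA·AA·AA·AA·AA
    A ↦ AA
    B ↦ C
    C ↦ BCA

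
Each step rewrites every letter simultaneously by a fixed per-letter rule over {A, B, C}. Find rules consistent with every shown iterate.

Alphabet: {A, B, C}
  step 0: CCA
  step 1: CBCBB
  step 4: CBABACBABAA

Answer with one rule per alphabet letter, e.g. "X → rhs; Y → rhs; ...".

A->B, B->A, C->CB

  step 0 ⇒ step 1: CCA ⇒ CB·CB·B
    A ↦ B
    C ↦ CB
    B ↦ A  (constrained at step 1)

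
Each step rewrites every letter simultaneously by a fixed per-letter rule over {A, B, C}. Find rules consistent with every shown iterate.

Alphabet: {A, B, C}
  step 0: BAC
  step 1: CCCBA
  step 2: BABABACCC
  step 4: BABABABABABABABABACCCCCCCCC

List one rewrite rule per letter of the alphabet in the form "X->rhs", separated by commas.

A->C, B->CC, C->BA

  step 1 ⇒ step 2: CCCBA ⇒ BA·BA·BA·CC·C
    A ↦ C
    B ↦ CC
    C ↦ BA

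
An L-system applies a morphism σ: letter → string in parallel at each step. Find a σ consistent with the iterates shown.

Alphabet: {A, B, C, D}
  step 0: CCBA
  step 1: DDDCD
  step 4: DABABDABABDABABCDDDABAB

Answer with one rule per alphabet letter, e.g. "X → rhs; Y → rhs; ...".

  step 0 ⇒ step 1: CCBA ⇒ D·D·D·CD
    A ↦ CD
    B ↦ D
    C ↦ D
    D ↦ AB  (constrained at step 1)

A->CD, B->D, C->D, D->AB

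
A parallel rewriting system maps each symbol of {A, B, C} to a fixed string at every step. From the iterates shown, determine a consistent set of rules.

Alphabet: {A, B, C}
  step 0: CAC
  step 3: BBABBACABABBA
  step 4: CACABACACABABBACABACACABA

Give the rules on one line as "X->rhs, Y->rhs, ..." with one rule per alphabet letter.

A->BA, B->CA, C->B

  step 3 ⇒ step 4: BBABBACABABBA ⇒ CA·CA·BA·CA·CA·BA·B·BA·CA·BA·CA·CA·BA
    A ↦ BA
    B ↦ CA
    C ↦ B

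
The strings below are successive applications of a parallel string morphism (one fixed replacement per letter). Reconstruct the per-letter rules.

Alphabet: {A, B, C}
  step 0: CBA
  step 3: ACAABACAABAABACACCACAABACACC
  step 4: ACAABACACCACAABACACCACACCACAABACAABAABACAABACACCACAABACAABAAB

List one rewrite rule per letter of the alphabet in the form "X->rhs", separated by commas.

A->AC, B->C, C->AAB

  step 3 ⇒ step 4: ACAABACAABAABACACCACAABACACC ⇒ AC·AAB·AC·AC·C·AC·AAB·AC·AC·C·AC·AC·C·AC·AAB·AC·AAB·AAB·AC·AAB·AC·AC·C·AC·AAB·AC·AAB·AAB
    A ↦ AC
    B ↦ C
    C ↦ AAB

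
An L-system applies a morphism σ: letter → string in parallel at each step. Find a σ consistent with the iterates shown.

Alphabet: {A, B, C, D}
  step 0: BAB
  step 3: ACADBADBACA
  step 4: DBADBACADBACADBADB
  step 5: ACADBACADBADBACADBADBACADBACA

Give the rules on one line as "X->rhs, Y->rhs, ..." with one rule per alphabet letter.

A->DB, B->A, C->A, D->AC

  step 4 ⇒ step 5: DBADBACADBACADBADB ⇒ AC·A·DB·AC·A·DB·A·DB·AC·A·DB·A·DB·AC·A·DB·AC·A
    A ↦ DB
    B ↦ A
    C ↦ A
    D ↦ AC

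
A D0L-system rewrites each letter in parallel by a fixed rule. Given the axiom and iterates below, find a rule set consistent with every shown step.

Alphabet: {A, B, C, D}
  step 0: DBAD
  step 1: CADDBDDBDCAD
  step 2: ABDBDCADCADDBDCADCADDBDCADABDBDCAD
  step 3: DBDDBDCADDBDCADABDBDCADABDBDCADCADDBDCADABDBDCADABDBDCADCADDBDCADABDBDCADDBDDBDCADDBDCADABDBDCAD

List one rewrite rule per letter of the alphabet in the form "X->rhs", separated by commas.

  step 2 ⇒ step 3: ABDBDCADCADDBDCADCADDBDCADABDBDCAD ⇒ DBD·DBD·CAD·DBD·CAD·AB·DBD·CAD·AB·DBD·CAD·CAD·DBD·CAD·AB·DBD·CAD·AB·DBD·CAD·CAD·DBD·CAD·AB·DBD·CAD·DBD·DBD·CAD·DBD·CAD·AB·DBD·CAD
    A ↦ DBD
    B ↦ DBD
    C ↦ AB
    D ↦ CAD

A->DBD, B->DBD, C->AB, D->CAD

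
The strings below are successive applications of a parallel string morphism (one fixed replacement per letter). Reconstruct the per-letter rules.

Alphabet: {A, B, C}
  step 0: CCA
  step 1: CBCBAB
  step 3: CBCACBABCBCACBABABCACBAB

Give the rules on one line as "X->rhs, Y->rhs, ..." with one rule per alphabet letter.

A->AB, B->CA, C->CB

  step 0 ⇒ step 1: CCA ⇒ CB·CB·AB
    A ↦ AB
    C ↦ CB
    B ↦ CA  (constrained at step 1)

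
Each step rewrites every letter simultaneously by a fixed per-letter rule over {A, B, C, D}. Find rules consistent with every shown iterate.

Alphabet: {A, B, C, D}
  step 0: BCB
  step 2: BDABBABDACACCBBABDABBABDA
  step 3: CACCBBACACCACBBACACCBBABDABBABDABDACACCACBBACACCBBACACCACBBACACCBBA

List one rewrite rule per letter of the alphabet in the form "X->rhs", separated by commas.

A->BBA, B->CAC, C->BDA, D->C

  step 2 ⇒ step 3: BDABBABDACACCBBABDABBABDA ⇒ CAC·C·BBA·CAC·CAC·BBA·CAC·C·BBA·BDA·BBA·BDA·BDA·CAC·CAC·BBA·CAC·C·BBA·CAC·CAC·BBA·CAC·C·BBA
    A ↦ BBA
    B ↦ CAC
    C ↦ BDA
    D ↦ C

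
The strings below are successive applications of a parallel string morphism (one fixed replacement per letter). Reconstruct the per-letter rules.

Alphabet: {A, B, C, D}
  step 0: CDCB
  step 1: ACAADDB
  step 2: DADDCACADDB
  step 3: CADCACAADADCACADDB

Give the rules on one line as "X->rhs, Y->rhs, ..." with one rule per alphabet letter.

A->D, B->DDB, C->A, D->CA

  step 2 ⇒ step 3: DADDCACADDB ⇒ CA·D·CA·CA·A·D·A·D·CA·CA·DDB
    A ↦ D
    B ↦ DDB
    C ↦ A
    D ↦ CA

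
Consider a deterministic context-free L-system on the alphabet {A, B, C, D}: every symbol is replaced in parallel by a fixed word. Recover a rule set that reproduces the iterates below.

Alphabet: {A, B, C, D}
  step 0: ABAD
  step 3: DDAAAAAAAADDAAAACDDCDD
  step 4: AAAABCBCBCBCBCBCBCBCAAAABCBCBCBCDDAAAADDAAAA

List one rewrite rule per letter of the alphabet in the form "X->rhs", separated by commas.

  step 3 ⇒ step 4: DDAAAAAAAADDAAAACDDCDD ⇒ AA·AA·BC·BC·BC·BC·BC·BC·BC·BC·AA·AA·BC·BC·BC·BC·DD·AA·AA·DD·AA·AA
    A ↦ BC
    C ↦ DD
    D ↦ AA
    B ↦ C  (constrained at step 0)

A->BC, B->C, C->DD, D->AA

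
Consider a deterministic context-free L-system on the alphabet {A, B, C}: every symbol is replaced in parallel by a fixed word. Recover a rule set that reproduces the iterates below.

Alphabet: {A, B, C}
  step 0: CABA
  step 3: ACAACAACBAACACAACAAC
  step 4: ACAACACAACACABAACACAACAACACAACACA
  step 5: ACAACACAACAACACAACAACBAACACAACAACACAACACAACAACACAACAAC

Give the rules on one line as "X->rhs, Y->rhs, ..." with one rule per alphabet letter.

A->AC, B->BA, C->A

  step 4 ⇒ step 5: ACAACACAACACABAACACAACAACACAACACA ⇒ AC·A·AC·AC·A·AC·A·AC·AC·A·AC·A·AC·BA·AC·AC·A·AC·A·AC·AC·A·AC·AC·A·AC·A·AC·AC·A·AC·A·AC
    A ↦ AC
    B ↦ BA
    C ↦ A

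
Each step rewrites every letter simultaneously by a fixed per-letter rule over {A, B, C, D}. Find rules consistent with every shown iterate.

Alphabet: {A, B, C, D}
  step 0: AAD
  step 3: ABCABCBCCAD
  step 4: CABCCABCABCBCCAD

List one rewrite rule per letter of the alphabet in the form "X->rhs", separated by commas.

  step 3 ⇒ step 4: ABCABCBCCAD ⇒ C·A·BC·C·A·BC·A·BC·BC·C·AD
    A ↦ C
    B ↦ A
    C ↦ BC
    D ↦ AD

A->C, B->A, C->BC, D->AD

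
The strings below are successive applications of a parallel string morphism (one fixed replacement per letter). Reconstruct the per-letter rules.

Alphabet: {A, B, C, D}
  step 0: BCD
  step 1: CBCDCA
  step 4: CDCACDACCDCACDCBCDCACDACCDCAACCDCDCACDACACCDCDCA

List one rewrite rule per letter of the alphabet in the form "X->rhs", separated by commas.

  step 0 ⇒ step 1: BCD ⇒ CB·CD·CA
    B ↦ CB
    C ↦ CD
    D ↦ CA
    A ↦ AC  (constrained at step 1)

A->AC, B->CB, C->CD, D->CA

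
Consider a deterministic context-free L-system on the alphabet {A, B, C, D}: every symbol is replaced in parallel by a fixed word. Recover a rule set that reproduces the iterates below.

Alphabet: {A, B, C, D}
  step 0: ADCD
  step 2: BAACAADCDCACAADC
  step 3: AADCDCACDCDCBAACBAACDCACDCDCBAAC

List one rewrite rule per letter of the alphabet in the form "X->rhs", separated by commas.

  step 2 ⇒ step 3: BAACAADCDCACAADC ⇒ AA·DC·DC·AC·DC·DC·BA·AC·BA·AC·DC·AC·DC·DC·BA·AC
    A ↦ DC
    B ↦ AA
    C ↦ AC
    D ↦ BA

A->DC, B->AA, C->AC, D->BA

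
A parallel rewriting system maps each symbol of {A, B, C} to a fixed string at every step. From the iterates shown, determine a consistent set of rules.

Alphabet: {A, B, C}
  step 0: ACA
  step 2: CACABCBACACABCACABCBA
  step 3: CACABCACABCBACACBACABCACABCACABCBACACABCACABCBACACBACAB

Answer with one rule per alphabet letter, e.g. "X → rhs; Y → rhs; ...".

A->CAB, B->CBA, C->CA

  step 2 ⇒ step 3: CACABCBACACABCACABCBA ⇒ CA·CAB·CA·CAB·CBA·CA·CBA·CAB·CA·CAB·CA·CAB·CBA·CA·CAB·CA·CAB·CBA·CA·CBA·CAB
    A ↦ CAB
    B ↦ CBA
    C ↦ CA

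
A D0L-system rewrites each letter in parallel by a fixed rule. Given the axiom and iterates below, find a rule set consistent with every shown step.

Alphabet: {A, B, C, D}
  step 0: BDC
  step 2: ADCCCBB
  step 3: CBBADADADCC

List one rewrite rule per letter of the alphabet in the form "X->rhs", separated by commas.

  step 2 ⇒ step 3: ADCCCBB ⇒ C·BB·AD·AD·AD·C·C
    A ↦ C
    B ↦ C
    C ↦ AD
    D ↦ BB

A->C, B->C, C->AD, D->BB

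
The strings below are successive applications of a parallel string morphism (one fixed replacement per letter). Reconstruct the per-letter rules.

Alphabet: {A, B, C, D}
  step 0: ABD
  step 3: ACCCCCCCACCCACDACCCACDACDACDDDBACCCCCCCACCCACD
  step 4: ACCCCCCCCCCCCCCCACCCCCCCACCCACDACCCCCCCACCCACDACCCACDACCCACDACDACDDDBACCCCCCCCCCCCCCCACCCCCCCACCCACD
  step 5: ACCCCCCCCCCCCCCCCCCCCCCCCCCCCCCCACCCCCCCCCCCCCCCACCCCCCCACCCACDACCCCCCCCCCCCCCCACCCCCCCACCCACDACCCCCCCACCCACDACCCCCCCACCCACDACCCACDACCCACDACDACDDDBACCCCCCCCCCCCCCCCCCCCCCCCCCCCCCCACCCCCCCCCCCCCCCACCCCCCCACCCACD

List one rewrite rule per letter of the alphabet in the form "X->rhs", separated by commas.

  step 4 ⇒ step 5: ACCCCCCCCCCCCCCCACCCCCCCACCCACDACCCCCCCACCCACDACCCACDACCCACDACDACDDDBACCCCCCCCCCCCCCCACCCCCCCACCCACD ⇒ AC·CC·CC·CC·CC·CC·CC·CC·CC·CC·CC·CC·CC·CC·CC·CC·AC·CC·CC·CC·CC·CC·CC·CC·AC·CC·CC·CC·AC·CC·ACD·AC·CC·CC·CC·CC·CC·CC·CC·AC·CC·CC·CC·AC·CC·ACD·AC·CC·CC·CC·AC·CC·ACD·AC·CC·CC·CC·AC·CC·ACD·AC·CC·ACD·AC·CC·ACD·ACD·ACD·DDB·AC·CC·CC·CC·CC·CC·CC·CC·CC·CC·CC·CC·CC·CC·CC·CC·AC·CC·CC·CC·CC·CC·CC·CC·AC·CC·CC·CC·AC·CC·ACD
    A ↦ AC
    B ↦ DDB
    C ↦ CC
    D ↦ ACD

A->AC, B->DDB, C->CC, D->ACD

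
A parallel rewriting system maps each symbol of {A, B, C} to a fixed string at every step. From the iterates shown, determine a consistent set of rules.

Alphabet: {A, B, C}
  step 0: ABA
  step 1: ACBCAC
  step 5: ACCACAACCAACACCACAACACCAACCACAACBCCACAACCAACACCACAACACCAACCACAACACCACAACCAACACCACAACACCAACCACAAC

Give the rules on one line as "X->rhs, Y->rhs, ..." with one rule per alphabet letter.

  step 0 ⇒ step 1: ABA ⇒ AC·BC·AC
    A ↦ AC
    B ↦ BC
    C ↦ CA  (constrained at step 1)

A->AC, B->BC, C->CA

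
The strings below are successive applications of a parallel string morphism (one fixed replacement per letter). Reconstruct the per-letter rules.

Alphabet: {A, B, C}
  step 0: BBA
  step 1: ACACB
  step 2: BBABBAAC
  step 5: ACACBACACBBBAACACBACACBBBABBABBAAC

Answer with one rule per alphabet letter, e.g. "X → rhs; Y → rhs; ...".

  step 1 ⇒ step 2: ACACB ⇒ B·BA·B·BA·AC
    A ↦ B
    B ↦ AC
    C ↦ BA

A->B, B->AC, C->BA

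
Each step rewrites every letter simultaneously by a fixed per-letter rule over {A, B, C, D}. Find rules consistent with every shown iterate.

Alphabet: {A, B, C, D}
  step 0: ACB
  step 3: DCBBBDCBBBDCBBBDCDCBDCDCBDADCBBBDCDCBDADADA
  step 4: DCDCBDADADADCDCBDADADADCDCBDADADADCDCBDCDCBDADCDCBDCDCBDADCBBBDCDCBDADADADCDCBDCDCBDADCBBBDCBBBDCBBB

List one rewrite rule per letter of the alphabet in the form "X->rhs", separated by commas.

A->BBB, B->DA, C->DCB, D->DC

  step 3 ⇒ step 4: DCBBBDCBBBDCBBBDCDCBDCDCBDADCBBBDCDCBDADADA ⇒ DC·DCB·DA·DA·DA·DC·DCB·DA·DA·DA·DC·DCB·DA·DA·DA·DC·DCB·DC·DCB·DA·DC·DCB·DC·DCB·DA·DC·BBB·DC·DCB·DA·DA·DA·DC·DCB·DC·DCB·DA·DC·BBB·DC·BBB·DC·BBB
    A ↦ BBB
    B ↦ DA
    C ↦ DCB
    D ↦ DC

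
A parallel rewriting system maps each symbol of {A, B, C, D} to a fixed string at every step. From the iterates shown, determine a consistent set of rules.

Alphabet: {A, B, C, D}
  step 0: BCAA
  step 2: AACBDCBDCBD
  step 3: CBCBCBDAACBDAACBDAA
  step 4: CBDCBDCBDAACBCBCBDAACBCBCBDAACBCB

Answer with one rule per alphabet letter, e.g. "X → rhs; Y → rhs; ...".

  step 3 ⇒ step 4: CBCBCBDAACBDAACBDAA ⇒ CB·D·CB·D·CB·D·AA·CB·CB·CB·D·AA·CB·CB·CB·D·AA·CB·CB
    A ↦ CB
    B ↦ D
    C ↦ CB
    D ↦ AA

A->CB, B->D, C->CB, D->AA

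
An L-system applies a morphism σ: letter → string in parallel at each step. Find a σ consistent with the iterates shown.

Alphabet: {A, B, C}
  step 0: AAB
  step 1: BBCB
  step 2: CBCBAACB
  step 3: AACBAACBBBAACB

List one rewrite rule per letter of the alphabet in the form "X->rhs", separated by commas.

A->B, B->CB, C->AA

  step 2 ⇒ step 3: CBCBAACB ⇒ AA·CB·AA·CB·B·B·AA·CB
    A ↦ B
    B ↦ CB
    C ↦ AA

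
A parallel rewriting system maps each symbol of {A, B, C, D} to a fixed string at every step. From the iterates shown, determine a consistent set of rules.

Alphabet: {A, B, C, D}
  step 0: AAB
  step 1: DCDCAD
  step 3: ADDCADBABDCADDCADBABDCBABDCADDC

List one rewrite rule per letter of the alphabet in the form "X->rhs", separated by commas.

  step 0 ⇒ step 1: AAB ⇒ DC·DC·AD
    A ↦ DC
    B ↦ AD
    C ↦ BDC  (constrained at step 1)
    D ↦ BA  (constrained at step 1)

A->DC, B->AD, C->BDC, D->BA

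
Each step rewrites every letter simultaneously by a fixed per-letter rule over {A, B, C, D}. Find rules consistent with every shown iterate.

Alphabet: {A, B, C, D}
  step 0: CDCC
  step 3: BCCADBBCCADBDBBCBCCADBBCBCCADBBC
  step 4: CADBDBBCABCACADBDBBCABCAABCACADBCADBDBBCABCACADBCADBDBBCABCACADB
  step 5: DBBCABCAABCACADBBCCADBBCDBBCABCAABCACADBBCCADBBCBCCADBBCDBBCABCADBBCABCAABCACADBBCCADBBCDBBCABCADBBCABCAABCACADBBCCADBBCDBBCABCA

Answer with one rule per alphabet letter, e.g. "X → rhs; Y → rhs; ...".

  step 4 ⇒ step 5: CADBDBBCABCACADBDBBCABCAABCACADBCADBDBBCABCACADBCADBDBBCABCACADB ⇒ DB·BC·AB·CA·AB·CA·CA·DB·BC·CA·DB·BC·DB·BC·AB·CA·AB·CA·CA·DB·BC·CA·DB·BC·BC·CA·DB·BC·DB·BC·AB·CA·DB·BC·AB·CA·AB·CA·CA·DB·BC·CA·DB·BC·DB·BC·AB·CA·DB·BC·AB·CA·AB·CA·CA·DB·BC·CA·DB·BC·DB·BC·AB·CA
    A ↦ BC
    B ↦ CA
    C ↦ DB
    D ↦ AB

A->BC, B->CA, C->DB, D->AB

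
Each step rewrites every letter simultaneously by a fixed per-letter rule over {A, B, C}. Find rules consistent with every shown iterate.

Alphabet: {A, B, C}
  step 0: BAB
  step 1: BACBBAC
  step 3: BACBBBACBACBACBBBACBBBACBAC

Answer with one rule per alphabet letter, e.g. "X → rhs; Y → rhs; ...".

  step 0 ⇒ step 1: BAB ⇒ BAC·B·BAC
    A ↦ B
    B ↦ BAC
    C ↦ B  (constrained at step 1)

A->B, B->BAC, C->B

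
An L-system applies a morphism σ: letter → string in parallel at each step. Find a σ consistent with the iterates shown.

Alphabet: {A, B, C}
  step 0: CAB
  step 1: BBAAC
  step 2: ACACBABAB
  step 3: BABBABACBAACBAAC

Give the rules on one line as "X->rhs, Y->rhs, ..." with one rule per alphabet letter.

  step 2 ⇒ step 3: ACACBABAB ⇒ BA·B·BA·B·AC·BA·AC·BA·AC
    A ↦ BA
    B ↦ AC
    C ↦ B

A->BA, B->AC, C->B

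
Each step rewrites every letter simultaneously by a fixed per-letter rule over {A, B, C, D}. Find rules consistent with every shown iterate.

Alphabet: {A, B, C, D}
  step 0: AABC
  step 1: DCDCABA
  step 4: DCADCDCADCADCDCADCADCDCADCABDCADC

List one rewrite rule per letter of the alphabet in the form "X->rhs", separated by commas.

A->DC, B->AB, C->A, D->DC

  step 0 ⇒ step 1: AABC ⇒ DC·DC·AB·A
    A ↦ DC
    B ↦ AB
    C ↦ A
    D ↦ DC  (constrained at step 1)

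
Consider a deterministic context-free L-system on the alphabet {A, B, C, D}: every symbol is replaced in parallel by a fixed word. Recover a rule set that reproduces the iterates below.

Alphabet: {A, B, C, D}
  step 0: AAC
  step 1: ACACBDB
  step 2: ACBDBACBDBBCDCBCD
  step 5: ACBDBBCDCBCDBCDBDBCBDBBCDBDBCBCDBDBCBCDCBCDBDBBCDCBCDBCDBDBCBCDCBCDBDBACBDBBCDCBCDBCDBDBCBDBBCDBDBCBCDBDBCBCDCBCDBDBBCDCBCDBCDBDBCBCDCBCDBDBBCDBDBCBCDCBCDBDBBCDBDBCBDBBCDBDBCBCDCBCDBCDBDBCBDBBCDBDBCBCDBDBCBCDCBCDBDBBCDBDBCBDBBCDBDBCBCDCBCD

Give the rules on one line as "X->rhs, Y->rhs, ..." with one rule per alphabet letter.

  step 1 ⇒ step 2: ACACBDB ⇒ AC·BDB·AC·BDB·BCD·C·BCD
    A ↦ AC
    B ↦ BCD
    C ↦ BDB
    D ↦ C

A->AC, B->BCD, C->BDB, D->C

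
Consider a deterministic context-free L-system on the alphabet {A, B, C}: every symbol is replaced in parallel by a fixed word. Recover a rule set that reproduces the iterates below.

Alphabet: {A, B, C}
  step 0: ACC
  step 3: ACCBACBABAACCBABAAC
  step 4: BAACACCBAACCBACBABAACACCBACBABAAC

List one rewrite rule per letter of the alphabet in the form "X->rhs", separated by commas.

A->BA, B->C, C->AC

  step 3 ⇒ step 4: ACCBACBABAACCBABAAC ⇒ BA·AC·AC·C·BA·AC·C·BA·C·BA·BA·AC·AC·C·BA·C·BA·BA·AC
    A ↦ BA
    B ↦ C
    C ↦ AC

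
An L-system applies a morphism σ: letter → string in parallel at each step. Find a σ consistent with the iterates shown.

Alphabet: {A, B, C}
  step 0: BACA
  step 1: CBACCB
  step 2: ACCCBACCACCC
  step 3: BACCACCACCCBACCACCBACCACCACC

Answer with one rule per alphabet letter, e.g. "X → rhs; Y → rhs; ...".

A->B, B->C, C->ACC

  step 2 ⇒ step 3: ACCCBACCACCC ⇒ B·ACC·ACC·ACC·C·B·ACC·ACC·B·ACC·ACC·ACC
    A ↦ B
    B ↦ C
    C ↦ ACC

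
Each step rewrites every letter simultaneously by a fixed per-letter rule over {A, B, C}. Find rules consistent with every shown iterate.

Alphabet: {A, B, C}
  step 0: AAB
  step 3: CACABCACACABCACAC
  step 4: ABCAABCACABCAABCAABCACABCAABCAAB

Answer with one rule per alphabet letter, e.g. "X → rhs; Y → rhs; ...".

A->CA, B->C, C->AB

  step 3 ⇒ step 4: CACABCACACABCACAC ⇒ AB·CA·AB·CA·C·AB·CA·AB·CA·AB·CA·C·AB·CA·AB·CA·AB
    A ↦ CA
    B ↦ C
    C ↦ AB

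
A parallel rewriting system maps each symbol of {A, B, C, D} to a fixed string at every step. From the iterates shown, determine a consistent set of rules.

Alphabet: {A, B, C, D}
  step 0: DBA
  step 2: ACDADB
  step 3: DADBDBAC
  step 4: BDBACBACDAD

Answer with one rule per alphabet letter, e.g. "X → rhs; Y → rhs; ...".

  step 3 ⇒ step 4: DADBDBAC ⇒ B·D·B·AC·B·AC·D·AD
    A ↦ D
    B ↦ AC
    C ↦ AD
    D ↦ B

A->D, B->AC, C->AD, D->B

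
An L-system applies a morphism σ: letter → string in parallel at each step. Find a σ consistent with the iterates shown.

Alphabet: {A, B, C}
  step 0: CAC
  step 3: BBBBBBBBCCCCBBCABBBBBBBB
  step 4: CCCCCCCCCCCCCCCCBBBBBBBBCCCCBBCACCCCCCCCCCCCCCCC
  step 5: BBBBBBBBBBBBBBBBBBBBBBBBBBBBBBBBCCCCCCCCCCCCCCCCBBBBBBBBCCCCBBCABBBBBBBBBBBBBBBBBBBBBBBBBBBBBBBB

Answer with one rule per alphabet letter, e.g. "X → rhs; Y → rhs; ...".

  step 4 ⇒ step 5: CCCCCCCCCCCCCCCCBBBBBBBBCCCCBBCACCCCCCCCCCCCCCCC ⇒ BB·BB·BB·BB·BB·BB·BB·BB·BB·BB·BB·BB·BB·BB·BB·BB·CC·CC·CC·CC·CC·CC·CC·CC·BB·BB·BB·BB·CC·CC·BB·CA·BB·BB·BB·BB·BB·BB·BB·BB·BB·BB·BB·BB·BB·BB·BB·BB
    A ↦ CA
    B ↦ CC
    C ↦ BB

A->CA, B->CC, C->BB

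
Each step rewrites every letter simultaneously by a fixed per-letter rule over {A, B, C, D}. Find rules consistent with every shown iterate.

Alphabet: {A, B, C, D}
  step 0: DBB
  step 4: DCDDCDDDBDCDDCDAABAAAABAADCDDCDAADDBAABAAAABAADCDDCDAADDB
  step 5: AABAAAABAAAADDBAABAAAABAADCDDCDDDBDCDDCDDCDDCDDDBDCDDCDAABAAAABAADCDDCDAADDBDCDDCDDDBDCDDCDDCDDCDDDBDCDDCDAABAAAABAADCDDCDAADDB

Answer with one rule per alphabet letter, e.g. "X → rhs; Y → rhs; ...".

  step 4 ⇒ step 5: DCDDCDDDBDCDDCDAABAAAABAADCDDCDAADDBAABAAAABAADCDDCDAADDB ⇒ A·ABA·A·A·ABA·A·A·A·DDB·A·ABA·A·A·ABA·A·DCD·DCD·DDB·DCD·DCD·DCD·DCD·DDB·DCD·DCD·A·ABA·A·A·ABA·A·DCD·DCD·A·A·DDB·DCD·DCD·DDB·DCD·DCD·DCD·DCD·DDB·DCD·DCD·A·ABA·A·A·ABA·A·DCD·DCD·A·A·DDB
    A ↦ DCD
    B ↦ DDB
    C ↦ ABA
    D ↦ A

A->DCD, B->DDB, C->ABA, D->A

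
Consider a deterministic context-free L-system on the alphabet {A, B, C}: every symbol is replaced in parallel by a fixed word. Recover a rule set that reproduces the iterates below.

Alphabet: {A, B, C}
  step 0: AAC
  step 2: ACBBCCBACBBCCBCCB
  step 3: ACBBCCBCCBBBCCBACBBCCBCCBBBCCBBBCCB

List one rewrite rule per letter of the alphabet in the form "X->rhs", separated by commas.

A->ACB, B->CCB, C->B

  step 2 ⇒ step 3: ACBBCCBACBBCCBCCB ⇒ ACB·B·CCB·CCB·B·B·CCB·ACB·B·CCB·CCB·B·B·CCB·B·B·CCB
    A ↦ ACB
    B ↦ CCB
    C ↦ B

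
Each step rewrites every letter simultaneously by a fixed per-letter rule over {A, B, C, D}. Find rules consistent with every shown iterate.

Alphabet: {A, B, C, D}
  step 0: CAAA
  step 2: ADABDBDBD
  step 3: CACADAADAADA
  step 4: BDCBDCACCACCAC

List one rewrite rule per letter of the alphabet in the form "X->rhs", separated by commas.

  step 3 ⇒ step 4: CACADAADAADA ⇒ BD·C·BD·C·A·C·C·A·C·C·A·C
    A ↦ C
    C ↦ BD
    D ↦ A
  step 2 ⇒ step 3: ADABDBDBD ⇒ C·A·C·AD·A·AD·A·AD·A
    B ↦ AD

A->C, B->AD, C->BD, D->A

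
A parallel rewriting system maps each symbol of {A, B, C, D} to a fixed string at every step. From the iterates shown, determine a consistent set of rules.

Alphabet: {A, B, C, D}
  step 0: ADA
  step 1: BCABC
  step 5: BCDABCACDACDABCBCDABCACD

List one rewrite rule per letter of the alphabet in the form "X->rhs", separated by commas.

A->BC, B->AC, C->D, D->A

  step 0 ⇒ step 1: ADA ⇒ BC·A·BC
    A ↦ BC
    D ↦ A
    B ↦ AC  (constrained at step 1)
    C ↦ D  (constrained at step 1)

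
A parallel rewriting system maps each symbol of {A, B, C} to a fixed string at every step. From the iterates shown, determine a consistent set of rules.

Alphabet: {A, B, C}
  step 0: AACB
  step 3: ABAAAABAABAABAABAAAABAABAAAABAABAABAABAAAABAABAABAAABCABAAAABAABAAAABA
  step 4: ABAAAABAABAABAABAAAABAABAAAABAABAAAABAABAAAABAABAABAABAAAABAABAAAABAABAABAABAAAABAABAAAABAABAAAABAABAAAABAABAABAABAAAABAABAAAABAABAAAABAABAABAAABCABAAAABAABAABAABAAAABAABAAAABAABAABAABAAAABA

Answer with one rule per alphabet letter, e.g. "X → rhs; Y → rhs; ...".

  step 3 ⇒ step 4: ABAAAABAABAABAABAAAABAABAAAABAABAABAABAAAABAABAABAAABCABAAAABAABAAAABA ⇒ ABA·AA·ABA·ABA·ABA·ABA·AA·ABA·ABA·AA·ABA·ABA·AA·ABA·ABA·AA·ABA·ABA·ABA·ABA·AA·ABA·ABA·AA·ABA·ABA·ABA·ABA·AA·ABA·ABA·AA·ABA·ABA·AA·ABA·ABA·AA·ABA·ABA·ABA·ABA·AA·ABA·ABA·AA·ABA·ABA·AA·ABA·ABA·ABA·AA·BC·ABA·AA·ABA·ABA·ABA·ABA·AA·ABA·ABA·AA·ABA·ABA·ABA·ABA·AA·ABA
    A ↦ ABA
    B ↦ AA
    C ↦ BC

A->ABA, B->AA, C->BC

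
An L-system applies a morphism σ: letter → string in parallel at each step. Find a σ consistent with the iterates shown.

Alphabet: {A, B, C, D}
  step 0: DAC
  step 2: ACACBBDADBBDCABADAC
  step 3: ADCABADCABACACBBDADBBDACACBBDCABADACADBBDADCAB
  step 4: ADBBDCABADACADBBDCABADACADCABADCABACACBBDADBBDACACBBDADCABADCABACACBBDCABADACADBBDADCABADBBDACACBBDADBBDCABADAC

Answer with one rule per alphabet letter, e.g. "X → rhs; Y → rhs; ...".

  step 3 ⇒ step 4: ADCABADCABACACBBDADBBDACACBBDCABADACADBBDADCAB ⇒ AD·BBD·CAB·AD·AC·AD·BBD·CAB·AD·AC·AD·CAB·AD·CAB·AC·AC·BBD·AD·BBD·AC·AC·BBD·AD·CAB·AD·CAB·AC·AC·BBD·CAB·AD·AC·AD·BBD·AD·CAB·AD·BBD·AC·AC·BBD·AD·BBD·CAB·AD·AC
    A ↦ AD
    B ↦ AC
    C ↦ CAB
    D ↦ BBD

A->AD, B->AC, C->CAB, D->BBD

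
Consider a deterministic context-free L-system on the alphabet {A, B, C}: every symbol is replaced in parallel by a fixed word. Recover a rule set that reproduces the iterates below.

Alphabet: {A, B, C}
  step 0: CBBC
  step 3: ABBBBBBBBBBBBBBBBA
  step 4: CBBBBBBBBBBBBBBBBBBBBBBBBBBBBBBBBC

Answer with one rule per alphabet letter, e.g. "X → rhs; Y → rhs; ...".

A->C, B->BB, C->A

  step 3 ⇒ step 4: ABBBBBBBBBBBBBBBBA ⇒ C·BB·BB·BB·BB·BB·BB·BB·BB·BB·BB·BB·BB·BB·BB·BB·BB·C
    A ↦ C
    B ↦ BB
    C ↦ A  (constrained at step 0)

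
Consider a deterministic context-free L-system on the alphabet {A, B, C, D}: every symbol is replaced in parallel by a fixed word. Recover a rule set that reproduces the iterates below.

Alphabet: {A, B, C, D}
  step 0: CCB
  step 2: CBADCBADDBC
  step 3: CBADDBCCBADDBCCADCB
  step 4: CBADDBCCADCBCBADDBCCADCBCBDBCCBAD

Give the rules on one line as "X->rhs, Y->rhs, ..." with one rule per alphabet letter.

A->DB, B->AD, C->CB, D->C

  step 3 ⇒ step 4: CBADDBCCBADDBCCADCB ⇒ CB·AD·DB·C·C·AD·CB·CB·AD·DB·C·C·AD·CB·CB·DB·C·CB·AD
    A ↦ DB
    B ↦ AD
    C ↦ CB
    D ↦ C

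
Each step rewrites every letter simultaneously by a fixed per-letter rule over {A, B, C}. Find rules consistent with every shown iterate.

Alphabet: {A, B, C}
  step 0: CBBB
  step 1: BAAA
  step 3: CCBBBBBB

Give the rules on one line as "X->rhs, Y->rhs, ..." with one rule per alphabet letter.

A->CC, B->A, C->B

  step 0 ⇒ step 1: CBBB ⇒ B·A·A·A
    B ↦ A
    C ↦ B
    A ↦ CC  (constrained at step 1)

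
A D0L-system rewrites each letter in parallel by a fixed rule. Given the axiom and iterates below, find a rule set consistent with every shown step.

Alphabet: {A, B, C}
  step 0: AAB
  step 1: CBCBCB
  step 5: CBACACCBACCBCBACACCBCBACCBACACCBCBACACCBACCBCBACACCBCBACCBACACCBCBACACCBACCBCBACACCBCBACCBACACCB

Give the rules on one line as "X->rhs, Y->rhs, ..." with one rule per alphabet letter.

A->CB, B->CB, C->AC

  step 0 ⇒ step 1: AAB ⇒ CB·CB·CB
    A ↦ CB
    B ↦ CB
    C ↦ AC  (constrained at step 1)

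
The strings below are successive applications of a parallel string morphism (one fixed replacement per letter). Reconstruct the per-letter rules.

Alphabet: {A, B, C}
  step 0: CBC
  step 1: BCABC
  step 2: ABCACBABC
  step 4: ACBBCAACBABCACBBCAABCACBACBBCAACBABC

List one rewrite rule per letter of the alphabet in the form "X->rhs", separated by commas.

A->ACB, B->A, C->BC

  step 1 ⇒ step 2: BCABC ⇒ A·BC·ACB·A·BC
    A ↦ ACB
    B ↦ A
    C ↦ BC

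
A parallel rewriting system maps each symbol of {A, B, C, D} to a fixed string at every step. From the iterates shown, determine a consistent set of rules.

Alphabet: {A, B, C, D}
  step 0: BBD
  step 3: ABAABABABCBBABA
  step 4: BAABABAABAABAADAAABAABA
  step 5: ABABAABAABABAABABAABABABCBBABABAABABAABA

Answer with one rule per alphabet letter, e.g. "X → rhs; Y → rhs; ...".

A->BA, B->A, C->DA, D->BCB

  step 4 ⇒ step 5: BAABABAABAABAADAAABAABA ⇒ A·BA·BA·A·BA·A·BA·BA·A·BA·BA·A·BA·BA·BCB·BA·BA·BA·A·BA·BA·A·BA
    A ↦ BA
    B ↦ A
    D ↦ BCB
  step 3 ⇒ step 4: ABAABABABCBBABA ⇒ BA·A·BA·BA·A·BA·A·BA·A·DA·A·A·BA·A·BA
    C ↦ DA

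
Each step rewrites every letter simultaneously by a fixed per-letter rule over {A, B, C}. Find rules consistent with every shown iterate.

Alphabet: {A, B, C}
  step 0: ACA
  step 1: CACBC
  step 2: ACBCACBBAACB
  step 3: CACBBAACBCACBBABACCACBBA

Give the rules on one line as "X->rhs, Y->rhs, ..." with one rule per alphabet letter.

A->C, B->BA, C->ACB

  step 2 ⇒ step 3: ACBCACBBAACB ⇒ C·ACB·BA·ACB·C·ACB·BA·BA·C·C·ACB·BA
    A ↦ C
    B ↦ BA
    C ↦ ACB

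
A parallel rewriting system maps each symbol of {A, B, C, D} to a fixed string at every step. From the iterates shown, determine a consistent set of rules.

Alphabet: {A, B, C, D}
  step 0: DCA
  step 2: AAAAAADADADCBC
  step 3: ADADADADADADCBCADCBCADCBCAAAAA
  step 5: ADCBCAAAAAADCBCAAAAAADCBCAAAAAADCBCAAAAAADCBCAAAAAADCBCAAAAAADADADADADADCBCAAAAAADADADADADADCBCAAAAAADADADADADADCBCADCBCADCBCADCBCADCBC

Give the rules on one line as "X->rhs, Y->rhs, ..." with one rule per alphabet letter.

A->AD, B->A, C->AA, D->CBC

  step 2 ⇒ step 3: AAAAAADADADCBC ⇒ AD·AD·AD·AD·AD·AD·CBC·AD·CBC·AD·CBC·AA·A·AA
    A ↦ AD
    B ↦ A
    C ↦ AA
    D ↦ CBC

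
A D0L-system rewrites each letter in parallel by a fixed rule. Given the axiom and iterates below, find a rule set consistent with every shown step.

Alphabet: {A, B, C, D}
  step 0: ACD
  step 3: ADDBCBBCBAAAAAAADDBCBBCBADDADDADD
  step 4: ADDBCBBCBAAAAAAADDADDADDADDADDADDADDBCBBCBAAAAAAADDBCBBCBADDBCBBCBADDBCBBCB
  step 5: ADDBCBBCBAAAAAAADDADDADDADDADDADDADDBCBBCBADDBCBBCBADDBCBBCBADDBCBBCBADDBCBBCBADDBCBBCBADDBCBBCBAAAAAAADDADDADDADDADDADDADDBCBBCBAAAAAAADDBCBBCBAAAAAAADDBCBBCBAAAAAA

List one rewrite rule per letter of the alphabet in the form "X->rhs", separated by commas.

A->ADD, B->A, C->A, D->BCB

  step 4 ⇒ step 5: ADDBCBBCBAAAAAAADDADDADDADDADDADDADDBCBBCBAAAAAAADDBCBBCBADDBCBBCBADDBCBBCB ⇒ ADD·BCB·BCB·A·A·A·A·A·A·ADD·ADD·ADD·ADD·ADD·ADD·ADD·BCB·BCB·ADD·BCB·BCB·ADD·BCB·BCB·ADD·BCB·BCB·ADD·BCB·BCB·ADD·BCB·BCB·ADD·BCB·BCB·A·A·A·A·A·A·ADD·ADD·ADD·ADD·ADD·ADD·ADD·BCB·BCB·A·A·A·A·A·A·ADD·BCB·BCB·A·A·A·A·A·A·ADD·BCB·BCB·A·A·A·A·A·A
    A ↦ ADD
    B ↦ A
    C ↦ A
    D ↦ BCB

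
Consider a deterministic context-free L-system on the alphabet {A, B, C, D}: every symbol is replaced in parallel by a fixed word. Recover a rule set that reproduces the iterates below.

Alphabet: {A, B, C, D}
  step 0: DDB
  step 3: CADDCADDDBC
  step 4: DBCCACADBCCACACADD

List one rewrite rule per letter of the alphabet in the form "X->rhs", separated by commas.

  step 3 ⇒ step 4: CADDCADDDBC ⇒ D·BC·CA·CA·D·BC·CA·CA·CA·D·D
    A ↦ BC
    B ↦ D
    C ↦ D
    D ↦ CA

A->BC, B->D, C->D, D->CA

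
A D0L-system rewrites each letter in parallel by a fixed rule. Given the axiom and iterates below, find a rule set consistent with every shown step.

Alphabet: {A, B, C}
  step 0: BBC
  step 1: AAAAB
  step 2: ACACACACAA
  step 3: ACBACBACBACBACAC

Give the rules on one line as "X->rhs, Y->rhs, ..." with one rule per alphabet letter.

  step 2 ⇒ step 3: ACACACACAA ⇒ AC·B·AC·B·AC·B·AC·B·AC·AC
    A ↦ AC
    C ↦ B
  step 0 ⇒ step 1: BBC ⇒ AA·AA·B
    B ↦ AA

A->AC, B->AA, C->B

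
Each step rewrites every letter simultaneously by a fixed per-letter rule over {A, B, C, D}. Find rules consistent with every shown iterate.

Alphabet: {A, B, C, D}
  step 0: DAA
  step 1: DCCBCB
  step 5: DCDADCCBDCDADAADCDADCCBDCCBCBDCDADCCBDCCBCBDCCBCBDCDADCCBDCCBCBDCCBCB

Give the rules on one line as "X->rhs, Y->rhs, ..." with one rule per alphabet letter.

  step 0 ⇒ step 1: DAA ⇒ DC·CB·CB
    A ↦ CB
    D ↦ DC
    B ↦ A  (constrained at step 1)
    C ↦ DA  (constrained at step 1)

A->CB, B->A, C->DA, D->DC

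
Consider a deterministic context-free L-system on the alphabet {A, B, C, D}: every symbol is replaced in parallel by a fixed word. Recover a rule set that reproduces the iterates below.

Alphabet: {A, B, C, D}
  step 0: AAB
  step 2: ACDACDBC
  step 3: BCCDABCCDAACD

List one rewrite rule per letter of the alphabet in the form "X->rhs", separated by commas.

  step 2 ⇒ step 3: ACDACDBC ⇒ BC·CD·A·BC·CD·A·A·CD
    A ↦ BC
    B ↦ A
    C ↦ CD
    D ↦ A

A->BC, B->A, C->CD, D->A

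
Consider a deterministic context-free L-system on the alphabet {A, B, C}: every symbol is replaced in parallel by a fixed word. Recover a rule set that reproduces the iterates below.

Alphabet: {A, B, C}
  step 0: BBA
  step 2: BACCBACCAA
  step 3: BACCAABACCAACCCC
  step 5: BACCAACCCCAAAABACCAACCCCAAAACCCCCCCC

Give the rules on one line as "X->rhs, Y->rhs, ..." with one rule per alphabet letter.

A->CC, B->BA, C->A

  step 2 ⇒ step 3: BACCBACCAA ⇒ BA·CC·A·A·BA·CC·A·A·CC·CC
    A ↦ CC
    B ↦ BA
    C ↦ A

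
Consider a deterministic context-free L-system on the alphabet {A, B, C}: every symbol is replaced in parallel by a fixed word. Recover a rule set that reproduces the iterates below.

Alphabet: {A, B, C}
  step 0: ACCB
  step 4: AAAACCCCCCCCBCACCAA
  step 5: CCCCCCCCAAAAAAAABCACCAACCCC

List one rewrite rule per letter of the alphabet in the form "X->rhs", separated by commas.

A->CC, B->BC, C->A

  step 4 ⇒ step 5: AAAACCCCCCCCBCACCAA ⇒ CC·CC·CC·CC·A·A·A·A·A·A·A·A·BC·A·CC·A·A·CC·CC
    A ↦ CC
    B ↦ BC
    C ↦ A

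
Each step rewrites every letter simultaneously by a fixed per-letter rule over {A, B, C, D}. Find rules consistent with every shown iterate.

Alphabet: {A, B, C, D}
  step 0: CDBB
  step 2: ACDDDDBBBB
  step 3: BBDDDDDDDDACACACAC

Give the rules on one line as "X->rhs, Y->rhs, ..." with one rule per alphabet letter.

A->B, B->AC, C->B, D->DD

  step 2 ⇒ step 3: ACDDDDBBBB ⇒ B·B·DD·DD·DD·DD·AC·AC·AC·AC
    A ↦ B
    B ↦ AC
    C ↦ B
    D ↦ DD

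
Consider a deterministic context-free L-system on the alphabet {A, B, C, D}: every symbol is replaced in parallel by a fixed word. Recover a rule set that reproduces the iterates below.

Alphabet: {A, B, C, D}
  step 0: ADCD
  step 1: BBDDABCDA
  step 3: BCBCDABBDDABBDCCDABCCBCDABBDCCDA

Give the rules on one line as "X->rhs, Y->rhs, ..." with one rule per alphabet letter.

A->BBD, B->C, C->BC, D->DA

  step 0 ⇒ step 1: ADCD ⇒ BBD·DA·BC·DA
    A ↦ BBD
    C ↦ BC
    D ↦ DA
    B ↦ C  (constrained at step 1)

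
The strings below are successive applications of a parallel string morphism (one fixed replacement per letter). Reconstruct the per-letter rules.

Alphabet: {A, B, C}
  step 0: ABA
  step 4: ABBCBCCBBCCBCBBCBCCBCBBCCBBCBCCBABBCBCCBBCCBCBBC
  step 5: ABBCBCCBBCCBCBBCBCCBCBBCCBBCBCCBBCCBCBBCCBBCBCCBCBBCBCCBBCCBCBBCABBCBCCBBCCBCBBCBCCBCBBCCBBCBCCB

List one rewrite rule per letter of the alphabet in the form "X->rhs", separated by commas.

A->AB, B->BC, C->CB

  step 4 ⇒ step 5: ABBCBCCBBCCBCBBCBCCBCBBCCBBCBCCBABBCBCCBBCCBCBBC ⇒ AB·BC·BC·CB·BC·CB·CB·BC·BC·CB·CB·BC·CB·BC·BC·CB·BC·CB·CB·BC·CB·BC·BC·CB·CB·BC·BC·CB·BC·CB·CB·BC·AB·BC·BC·CB·BC·CB·CB·BC·BC·CB·CB·BC·CB·BC·BC·CB
    A ↦ AB
    B ↦ BC
    C ↦ CB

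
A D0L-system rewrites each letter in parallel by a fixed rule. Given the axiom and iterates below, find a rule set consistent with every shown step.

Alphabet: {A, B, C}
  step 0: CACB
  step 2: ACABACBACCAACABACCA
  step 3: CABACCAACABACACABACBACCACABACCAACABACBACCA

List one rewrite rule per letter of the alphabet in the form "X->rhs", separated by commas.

A->CA, B->A, C->BAC

  step 2 ⇒ step 3: ACABACBACCAACABACCA ⇒ CA·BAC·CA·A·CA·BAC·A·CA·BAC·BAC·CA·CA·BAC·CA·A·CA·BAC·BAC·CA
    A ↦ CA
    B ↦ A
    C ↦ BAC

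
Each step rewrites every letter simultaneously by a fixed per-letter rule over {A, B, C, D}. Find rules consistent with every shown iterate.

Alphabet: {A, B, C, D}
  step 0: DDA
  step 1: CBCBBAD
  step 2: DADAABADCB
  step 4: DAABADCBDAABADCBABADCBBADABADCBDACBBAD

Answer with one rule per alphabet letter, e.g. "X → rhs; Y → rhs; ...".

A->BAD, B->A, C->D, D->CB

  step 1 ⇒ step 2: CBCBBAD ⇒ D·A·D·A·A·BAD·CB
    A ↦ BAD
    B ↦ A
    C ↦ D
    D ↦ CB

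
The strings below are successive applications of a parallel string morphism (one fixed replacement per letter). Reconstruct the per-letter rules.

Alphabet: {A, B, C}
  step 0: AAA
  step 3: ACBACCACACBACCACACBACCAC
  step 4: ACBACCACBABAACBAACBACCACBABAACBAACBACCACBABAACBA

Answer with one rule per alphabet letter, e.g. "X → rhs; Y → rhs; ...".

A->AC, B->CC, C->BA

  step 3 ⇒ step 4: ACBACCACACBACCACACBACCAC ⇒ AC·BA·CC·AC·BA·BA·AC·BA·AC·BA·CC·AC·BA·BA·AC·BA·AC·BA·CC·AC·BA·BA·AC·BA
    A ↦ AC
    B ↦ CC
    C ↦ BA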